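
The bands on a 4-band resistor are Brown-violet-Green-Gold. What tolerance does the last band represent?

±5%

The last band, gold, is the tolerance band.
Gold corresponds to ±5%.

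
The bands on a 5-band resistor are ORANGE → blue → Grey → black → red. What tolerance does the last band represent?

±2%

The last band, red, is the tolerance band.
Red corresponds to ±2%.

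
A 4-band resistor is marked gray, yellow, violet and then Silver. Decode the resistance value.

Grey → 8 (first significant figure)
Yellow → 4 (second significant figure)
Violet → ×10^7 multiplier
84 × 10000000 = 840000000 Ω

840000000 Ω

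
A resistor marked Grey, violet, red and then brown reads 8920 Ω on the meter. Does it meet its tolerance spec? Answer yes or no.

no

Grey → 8 (first significant figure)
Violet → 7 (second significant figure)
Red → ×10^2 multiplier
Brown → ±1% tolerance
87 × 100 = 8700 Ω
Allowed range: 8613 Ω to 8787 Ω.
8920 Ω lies outside that range.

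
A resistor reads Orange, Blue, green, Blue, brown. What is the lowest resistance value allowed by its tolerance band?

361350000 Ω

Orange → 3 (first significant figure)
Blue → 6 (second significant figure)
Green → 5 (third significant figure)
Blue → ×10^6 multiplier
Brown → ±1% tolerance
365 × 1000000 = 365000000 Ω
Lowest = 365000000 × (1 − 1/100) = 361350000 Ω.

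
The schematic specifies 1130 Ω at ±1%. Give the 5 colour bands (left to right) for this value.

brown, brown, orange, brown, brown

1130 Ω = 113 × 10^1.
1 → brown
1 → brown
3 → orange
Multiplier 10^1 → brown.
±1% tolerance → brown.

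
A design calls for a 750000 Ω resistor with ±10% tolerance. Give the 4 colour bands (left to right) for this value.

750000 Ω = 75 × 10^4.
7 → violet
5 → green
Multiplier 10^4 → yellow.
±10% tolerance → silver.

violet, green, yellow, silver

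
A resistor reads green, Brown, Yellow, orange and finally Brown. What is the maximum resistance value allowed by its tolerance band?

519140 Ω

Green → 5 (first significant figure)
Brown → 1 (second significant figure)
Yellow → 4 (third significant figure)
Orange → ×10^3 multiplier
Brown → ±1% tolerance
514 × 1000 = 514000 Ω
Maximum = 514000 × (1 + 1/100) = 519140 Ω.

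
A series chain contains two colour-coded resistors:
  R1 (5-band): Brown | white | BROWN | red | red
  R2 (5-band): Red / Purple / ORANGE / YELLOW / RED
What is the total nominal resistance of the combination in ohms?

2749100 Ω

R1: brown, white, brown → 191; red ×10^2 → 19100 Ω.
R2: red, violet, orange → 273; yellow ×10^4 → 2730000 Ω.
Series: 19100 + 2730000 = 2749100 Ω.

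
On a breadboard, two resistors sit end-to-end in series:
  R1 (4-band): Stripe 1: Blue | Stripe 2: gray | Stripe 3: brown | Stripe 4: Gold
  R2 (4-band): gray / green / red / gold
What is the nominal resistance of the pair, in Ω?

R1: blue, grey → 68; brown ×10 → 680 Ω.
R2: grey, green → 85; red ×10^2 → 8500 Ω.
Series: 680 + 8500 = 9180 Ω.

9180 Ω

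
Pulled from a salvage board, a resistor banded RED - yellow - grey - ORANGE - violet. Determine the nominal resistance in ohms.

Red → 2 (first significant figure)
Yellow → 4 (second significant figure)
Grey → 8 (third significant figure)
Orange → ×10^3 multiplier
248 × 1000 = 248000 Ω

248000 Ω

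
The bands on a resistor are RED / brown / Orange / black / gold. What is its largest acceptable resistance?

223.65 Ω

Red → 2 (first significant figure)
Brown → 1 (second significant figure)
Orange → 3 (third significant figure)
Black → ×1 multiplier
Gold → ±5% tolerance
213 × 1 = 213 Ω
Largest = 213 × (1 + 5/100) = 223.65 Ω.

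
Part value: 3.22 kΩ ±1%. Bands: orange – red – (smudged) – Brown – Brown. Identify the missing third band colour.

3220 Ω = 322 × 10^1.
The third band gives digit 2 of the significand, and 2 is red.

red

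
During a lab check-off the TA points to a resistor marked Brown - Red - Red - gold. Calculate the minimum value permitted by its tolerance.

Brown → 1 (first significant figure)
Red → 2 (second significant figure)
Red → ×10^2 multiplier
Gold → ±5% tolerance
12 × 100 = 1200 Ω
Minimum = 1200 × (1 − 5/100) = 1140 Ω.

1140 Ω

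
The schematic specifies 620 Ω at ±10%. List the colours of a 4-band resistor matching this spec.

blue, red, brown, silver

620 Ω = 62 × 10^1.
6 → blue
2 → red
Multiplier 10^1 → brown.
±10% tolerance → silver.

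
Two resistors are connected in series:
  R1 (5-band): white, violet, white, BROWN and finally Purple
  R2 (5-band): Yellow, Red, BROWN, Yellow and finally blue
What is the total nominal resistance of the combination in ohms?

4219790 Ω

R1: white, violet, white → 979; brown ×10 → 9790 Ω.
R2: yellow, red, brown → 421; yellow ×10^4 → 4210000 Ω.
Series: 9790 + 4210000 = 4219790 Ω.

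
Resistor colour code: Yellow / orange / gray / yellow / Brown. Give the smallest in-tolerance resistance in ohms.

Yellow → 4 (first significant figure)
Orange → 3 (second significant figure)
Grey → 8 (third significant figure)
Yellow → ×10^4 multiplier
Brown → ±1% tolerance
438 × 10000 = 4380000 Ω
Smallest = 4380000 × (1 − 1/100) = 4336200 Ω.

4336200 Ω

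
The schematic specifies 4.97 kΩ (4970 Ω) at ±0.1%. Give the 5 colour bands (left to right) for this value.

4970 Ω = 497 × 10^1.
4 → yellow
9 → white
7 → violet
Multiplier 10^1 → brown.
±0.1% tolerance → violet.

yellow, white, violet, brown, violet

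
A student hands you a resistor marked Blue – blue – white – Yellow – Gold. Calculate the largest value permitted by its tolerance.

7024500 Ω

Blue → 6 (first significant figure)
Blue → 6 (second significant figure)
White → 9 (third significant figure)
Yellow → ×10^4 multiplier
Gold → ±5% tolerance
669 × 10000 = 6690000 Ω
Largest = 6690000 × (1 + 5/100) = 7024500 Ω.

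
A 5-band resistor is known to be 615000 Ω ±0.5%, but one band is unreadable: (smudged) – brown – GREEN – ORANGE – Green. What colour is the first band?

blue

615000 Ω = 615 × 10^3.
The first band gives digit 6 of the significand, and 6 is blue.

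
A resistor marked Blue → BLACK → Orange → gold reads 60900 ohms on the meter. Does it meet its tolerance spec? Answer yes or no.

Blue → 6 (first significant figure)
Black → 0 (second significant figure)
Orange → ×10^3 multiplier
Gold → ±5% tolerance
60 × 1000 = 60000 Ω
Allowed range: 57000 Ω to 63000 Ω.
60900 ohms lies inside that range.

yes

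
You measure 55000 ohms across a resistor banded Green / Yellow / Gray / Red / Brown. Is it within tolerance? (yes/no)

Green → 5 (first significant figure)
Yellow → 4 (second significant figure)
Grey → 8 (third significant figure)
Red → ×10^2 multiplier
Brown → ±1% tolerance
548 × 100 = 54800 Ω
Allowed range: 54252 Ω to 55348 Ω.
55000 ohms lies inside that range.

yes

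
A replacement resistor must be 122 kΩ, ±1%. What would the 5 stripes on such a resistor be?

122000 Ω = 122 × 10^3.
1 → brown
2 → red
2 → red
Multiplier 10^3 → orange.
±1% tolerance → brown.

brown, red, red, orange, brown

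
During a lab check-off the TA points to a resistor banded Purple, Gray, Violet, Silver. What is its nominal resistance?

Violet → 7 (first significant figure)
Grey → 8 (second significant figure)
Violet → ×10^7 multiplier
78 × 10000000 = 780000000 Ω

780000000 Ω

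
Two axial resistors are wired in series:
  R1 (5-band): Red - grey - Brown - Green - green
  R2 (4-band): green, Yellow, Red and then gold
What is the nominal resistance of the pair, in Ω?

28105400 Ω

R1: red, grey, brown → 281; green ×10^5 → 28100000 Ω.
R2: green, yellow → 54; red ×10^2 → 5400 Ω.
Series: 28100000 + 5400 = 28105400 Ω.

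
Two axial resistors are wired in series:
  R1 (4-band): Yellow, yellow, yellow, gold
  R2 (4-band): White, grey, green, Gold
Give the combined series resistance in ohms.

10240000 Ω

R1: yellow, yellow → 44; yellow ×10^4 → 440000 Ω.
R2: white, grey → 98; green ×10^5 → 9800000 Ω.
Series: 440000 + 9800000 = 10240000 Ω.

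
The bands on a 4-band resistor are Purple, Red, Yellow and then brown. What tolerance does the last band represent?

The last band, brown, is the tolerance band.
Brown corresponds to ±1%.

±1%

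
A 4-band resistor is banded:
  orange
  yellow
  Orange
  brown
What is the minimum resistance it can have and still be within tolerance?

33660 Ω

Orange → 3 (first significant figure)
Yellow → 4 (second significant figure)
Orange → ×10^3 multiplier
Brown → ±1% tolerance
34 × 1000 = 34000 Ω
Minimum = 34000 × (1 − 1/100) = 33660 Ω.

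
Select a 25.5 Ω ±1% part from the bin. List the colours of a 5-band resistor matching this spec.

25.5 Ω = 255 × 10^-1.
2 → red
5 → green
5 → green
Multiplier 10^-1 → gold.
±1% tolerance → brown.

red, green, green, gold, brown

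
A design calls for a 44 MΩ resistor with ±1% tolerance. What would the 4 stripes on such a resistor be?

yellow, yellow, blue, brown

44000000 Ω = 44 × 10^6.
4 → yellow
4 → yellow
Multiplier 10^6 → blue.
±1% tolerance → brown.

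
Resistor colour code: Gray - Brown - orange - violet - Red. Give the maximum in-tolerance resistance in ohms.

Grey → 8 (first significant figure)
Brown → 1 (second significant figure)
Orange → 3 (third significant figure)
Violet → ×10^7 multiplier
Red → ±2% tolerance
813 × 10000000 = 8130000000 Ω
Maximum = 8130000000 × (1 + 2/100) = 8292600000 Ω.

8292600000 Ω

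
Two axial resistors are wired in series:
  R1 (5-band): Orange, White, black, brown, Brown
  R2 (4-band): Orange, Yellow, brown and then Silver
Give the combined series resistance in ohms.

R1: orange, white, black → 390; brown ×10 → 3900 Ω.
R2: orange, yellow → 34; brown ×10 → 340 Ω.
Series: 3900 + 340 = 4240 Ω.

4240 Ω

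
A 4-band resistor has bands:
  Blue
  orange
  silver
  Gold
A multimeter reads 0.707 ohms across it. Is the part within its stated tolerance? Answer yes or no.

no

Blue → 6 (first significant figure)
Orange → 3 (second significant figure)
Silver → ×0.01 multiplier
Gold → ±5% tolerance
63 × 0.01 = 0.63 Ω
Allowed range: 0.5985 Ω to 0.6615 Ω.
0.707 ohms lies outside that range.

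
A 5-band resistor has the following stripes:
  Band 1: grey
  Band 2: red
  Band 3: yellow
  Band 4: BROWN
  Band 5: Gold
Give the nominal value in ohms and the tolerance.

Grey → 8 (first significant figure)
Red → 2 (second significant figure)
Yellow → 4 (third significant figure)
Brown → ×10 multiplier
Gold → ±5% tolerance
824 × 10 = 8240 Ω

8240 Ω ±5%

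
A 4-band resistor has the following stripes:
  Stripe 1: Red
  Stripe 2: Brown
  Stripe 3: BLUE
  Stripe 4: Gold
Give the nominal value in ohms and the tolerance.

Red → 2 (first significant figure)
Brown → 1 (second significant figure)
Blue → ×10^6 multiplier
Gold → ±5% tolerance
21 × 1000000 = 21000000 Ω

21000000 Ω ±5%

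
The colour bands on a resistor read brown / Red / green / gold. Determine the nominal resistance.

Brown → 1 (first significant figure)
Red → 2 (second significant figure)
Green → ×10^5 multiplier
12 × 100000 = 1200000 Ω

1200000 Ω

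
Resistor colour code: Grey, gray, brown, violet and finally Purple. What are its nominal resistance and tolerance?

Grey → 8 (first significant figure)
Grey → 8 (second significant figure)
Brown → 1 (third significant figure)
Violet → ×10^7 multiplier
Violet → ±0.1% tolerance
881 × 10000000 = 8810000000 Ω

8810000000 Ω ±0.1%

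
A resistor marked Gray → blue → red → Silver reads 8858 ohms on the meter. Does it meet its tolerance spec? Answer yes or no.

Grey → 8 (first significant figure)
Blue → 6 (second significant figure)
Red → ×10^2 multiplier
Silver → ±10% tolerance
86 × 100 = 8600 Ω
Allowed range: 7740 Ω to 9460 Ω.
8858 ohms lies inside that range.

yes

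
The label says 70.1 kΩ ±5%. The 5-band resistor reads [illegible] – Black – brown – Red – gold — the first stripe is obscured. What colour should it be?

violet

70100 Ω = 701 × 10^2.
The first band gives digit 7 of the significand, and 7 is violet.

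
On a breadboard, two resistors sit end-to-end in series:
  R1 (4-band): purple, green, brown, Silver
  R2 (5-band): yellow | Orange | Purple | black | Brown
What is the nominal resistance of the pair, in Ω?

1187 Ω

R1: violet, green → 75; brown ×10 → 750 Ω.
R2: yellow, orange, violet → 437; black ×1 → 437 Ω.
Series: 750 + 437 = 1187 Ω.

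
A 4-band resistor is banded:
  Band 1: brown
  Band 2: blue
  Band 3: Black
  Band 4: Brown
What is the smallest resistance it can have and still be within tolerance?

15.84 Ω

Brown → 1 (first significant figure)
Blue → 6 (second significant figure)
Black → ×1 multiplier
Brown → ±1% tolerance
16 × 1 = 16 Ω
Smallest = 16 × (1 − 1/100) = 15.84 Ω.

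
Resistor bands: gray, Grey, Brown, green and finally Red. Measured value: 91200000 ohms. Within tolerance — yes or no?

Grey → 8 (first significant figure)
Grey → 8 (second significant figure)
Brown → 1 (third significant figure)
Green → ×10^5 multiplier
Red → ±2% tolerance
881 × 100000 = 88100000 Ω
Allowed range: 86338000 Ω to 89862000 Ω.
91200000 ohms lies outside that range.

no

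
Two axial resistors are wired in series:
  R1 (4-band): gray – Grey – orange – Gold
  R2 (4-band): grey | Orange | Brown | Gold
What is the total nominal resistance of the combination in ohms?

R1: grey, grey → 88; orange ×10^3 → 88000 Ω.
R2: grey, orange → 83; brown ×10 → 830 Ω.
Series: 88000 + 830 = 88830 Ω.

88830 Ω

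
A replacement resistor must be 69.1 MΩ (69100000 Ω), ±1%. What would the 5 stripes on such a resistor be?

69100000 Ω = 691 × 10^5.
6 → blue
9 → white
1 → brown
Multiplier 10^5 → green.
±1% tolerance → brown.

blue, white, brown, green, brown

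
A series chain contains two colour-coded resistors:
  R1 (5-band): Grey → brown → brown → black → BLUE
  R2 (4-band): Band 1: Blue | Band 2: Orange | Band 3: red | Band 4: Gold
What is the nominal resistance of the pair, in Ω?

7111 Ω

R1: grey, brown, brown → 811; black ×1 → 811 Ω.
R2: blue, orange → 63; red ×10^2 → 6300 Ω.
Series: 811 + 6300 = 7111 Ω.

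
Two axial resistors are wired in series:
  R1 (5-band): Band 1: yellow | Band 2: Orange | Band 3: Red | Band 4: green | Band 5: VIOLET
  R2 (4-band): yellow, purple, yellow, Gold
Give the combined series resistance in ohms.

R1: yellow, orange, red → 432; green ×10^5 → 43200000 Ω.
R2: yellow, violet → 47; yellow ×10^4 → 470000 Ω.
Series: 43200000 + 470000 = 43670000 Ω.

43670000 Ω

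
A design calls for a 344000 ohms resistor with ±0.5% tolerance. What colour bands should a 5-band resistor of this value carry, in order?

344000 Ω = 344 × 10^3.
3 → orange
4 → yellow
4 → yellow
Multiplier 10^3 → orange.
±0.5% tolerance → green.

orange, yellow, yellow, orange, green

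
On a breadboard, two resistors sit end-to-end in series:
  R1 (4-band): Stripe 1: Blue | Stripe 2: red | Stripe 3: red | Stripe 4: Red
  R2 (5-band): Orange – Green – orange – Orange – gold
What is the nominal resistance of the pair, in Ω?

359200 Ω

R1: blue, red → 62; red ×10^2 → 6200 Ω.
R2: orange, green, orange → 353; orange ×10^3 → 353000 Ω.
Series: 6200 + 353000 = 359200 Ω.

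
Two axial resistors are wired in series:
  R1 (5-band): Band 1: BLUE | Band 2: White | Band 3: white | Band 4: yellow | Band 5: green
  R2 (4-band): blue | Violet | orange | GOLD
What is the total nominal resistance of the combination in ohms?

R1: blue, white, white → 699; yellow ×10^4 → 6990000 Ω.
R2: blue, violet → 67; orange ×10^3 → 67000 Ω.
Series: 6990000 + 67000 = 7057000 Ω.

7057000 Ω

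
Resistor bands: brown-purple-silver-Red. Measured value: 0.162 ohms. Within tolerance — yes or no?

no

Brown → 1 (first significant figure)
Violet → 7 (second significant figure)
Silver → ×0.01 multiplier
Red → ±2% tolerance
17 × 0.01 = 0.17 Ω
Allowed range: 0.1666 Ω to 0.1734 Ω.
0.162 ohms lies outside that range.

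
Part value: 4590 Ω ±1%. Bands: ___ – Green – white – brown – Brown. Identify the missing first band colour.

yellow

4590 Ω = 459 × 10^1.
The first band gives digit 4 of the significand, and 4 is yellow.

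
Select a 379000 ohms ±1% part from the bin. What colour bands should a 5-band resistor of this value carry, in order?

379000 Ω = 379 × 10^3.
3 → orange
7 → violet
9 → white
Multiplier 10^3 → orange.
±1% tolerance → brown.

orange, violet, white, orange, brown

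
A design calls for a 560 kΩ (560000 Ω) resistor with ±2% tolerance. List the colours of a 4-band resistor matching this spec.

560000 Ω = 56 × 10^4.
5 → green
6 → blue
Multiplier 10^4 → yellow.
±2% tolerance → red.

green, blue, yellow, red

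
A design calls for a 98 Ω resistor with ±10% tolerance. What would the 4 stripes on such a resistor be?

white, grey, black, silver

98 Ω = 98 × 10^0.
9 → white
8 → grey
Multiplier 10^0 → black.
±10% tolerance → silver.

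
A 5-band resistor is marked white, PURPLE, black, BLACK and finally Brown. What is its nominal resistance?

White → 9 (first significant figure)
Violet → 7 (second significant figure)
Black → 0 (third significant figure)
Black → ×1 multiplier
970 × 1 = 970 Ω

970 Ω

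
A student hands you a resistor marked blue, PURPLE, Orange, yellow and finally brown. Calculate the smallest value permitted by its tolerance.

Blue → 6 (first significant figure)
Violet → 7 (second significant figure)
Orange → 3 (third significant figure)
Yellow → ×10^4 multiplier
Brown → ±1% tolerance
673 × 10000 = 6730000 Ω
Smallest = 6730000 × (1 − 1/100) = 6662700 Ω.

6662700 Ω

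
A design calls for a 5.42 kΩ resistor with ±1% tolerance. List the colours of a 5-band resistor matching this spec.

5420 Ω = 542 × 10^1.
5 → green
4 → yellow
2 → red
Multiplier 10^1 → brown.
±1% tolerance → brown.

green, yellow, red, brown, brown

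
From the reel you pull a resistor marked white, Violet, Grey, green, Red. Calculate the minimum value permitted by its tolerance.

White → 9 (first significant figure)
Violet → 7 (second significant figure)
Grey → 8 (third significant figure)
Green → ×10^5 multiplier
Red → ±2% tolerance
978 × 100000 = 97800000 Ω
Minimum = 97800000 × (1 − 2/100) = 95844000 Ω.

95844000 Ω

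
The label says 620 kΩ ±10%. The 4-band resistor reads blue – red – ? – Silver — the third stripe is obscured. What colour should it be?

620000 Ω = 62 × 10^4.
The third band is the multiplier, 10^4, which is yellow.

yellow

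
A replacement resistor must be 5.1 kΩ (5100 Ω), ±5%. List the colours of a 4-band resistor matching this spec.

5100 Ω = 51 × 10^2.
5 → green
1 → brown
Multiplier 10^2 → red.
±5% tolerance → gold.

green, brown, red, gold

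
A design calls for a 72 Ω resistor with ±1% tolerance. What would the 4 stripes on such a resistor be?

violet, red, black, brown

72 Ω = 72 × 10^0.
7 → violet
2 → red
Multiplier 10^0 → black.
±1% tolerance → brown.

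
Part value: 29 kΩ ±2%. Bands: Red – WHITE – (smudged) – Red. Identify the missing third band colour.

orange

29000 Ω = 29 × 10^3.
The third band is the multiplier, 10^3, which is orange.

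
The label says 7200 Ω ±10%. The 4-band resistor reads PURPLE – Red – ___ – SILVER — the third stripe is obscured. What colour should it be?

7200 Ω = 72 × 10^2.
The third band is the multiplier, 10^2, which is red.

red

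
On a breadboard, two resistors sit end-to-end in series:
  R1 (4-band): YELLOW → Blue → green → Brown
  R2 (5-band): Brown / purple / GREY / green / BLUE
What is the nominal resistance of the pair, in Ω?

22400000 Ω

R1: yellow, blue → 46; green ×10^5 → 4600000 Ω.
R2: brown, violet, grey → 178; green ×10^5 → 17800000 Ω.
Series: 4600000 + 17800000 = 22400000 Ω.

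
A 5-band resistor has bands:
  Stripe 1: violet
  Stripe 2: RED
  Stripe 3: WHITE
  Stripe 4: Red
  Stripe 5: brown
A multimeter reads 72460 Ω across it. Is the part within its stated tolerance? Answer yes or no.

Violet → 7 (first significant figure)
Red → 2 (second significant figure)
White → 9 (third significant figure)
Red → ×10^2 multiplier
Brown → ±1% tolerance
729 × 100 = 72900 Ω
Allowed range: 72171 Ω to 73629 Ω.
72460 Ω lies inside that range.

yes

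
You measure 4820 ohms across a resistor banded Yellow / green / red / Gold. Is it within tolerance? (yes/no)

Yellow → 4 (first significant figure)
Green → 5 (second significant figure)
Red → ×10^2 multiplier
Gold → ±5% tolerance
45 × 100 = 4500 Ω
Allowed range: 4275 Ω to 4725 Ω.
4820 ohms lies outside that range.

no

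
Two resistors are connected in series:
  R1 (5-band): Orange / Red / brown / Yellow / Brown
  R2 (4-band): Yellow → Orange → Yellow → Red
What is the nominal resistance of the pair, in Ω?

R1: orange, red, brown → 321; yellow ×10^4 → 3210000 Ω.
R2: yellow, orange → 43; yellow ×10^4 → 430000 Ω.
Series: 3210000 + 430000 = 3640000 Ω.

3640000 Ω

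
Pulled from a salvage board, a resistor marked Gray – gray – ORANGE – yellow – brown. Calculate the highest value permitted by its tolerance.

8918300 Ω

Grey → 8 (first significant figure)
Grey → 8 (second significant figure)
Orange → 3 (third significant figure)
Yellow → ×10^4 multiplier
Brown → ±1% tolerance
883 × 10000 = 8830000 Ω
Highest = 8830000 × (1 + 1/100) = 8918300 Ω.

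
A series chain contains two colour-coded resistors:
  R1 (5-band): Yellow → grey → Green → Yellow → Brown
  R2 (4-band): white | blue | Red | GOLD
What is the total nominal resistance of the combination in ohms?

R1: yellow, grey, green → 485; yellow ×10^4 → 4850000 Ω.
R2: white, blue → 96; red ×10^2 → 9600 Ω.
Series: 4850000 + 9600 = 4859600 Ω.

4859600 Ω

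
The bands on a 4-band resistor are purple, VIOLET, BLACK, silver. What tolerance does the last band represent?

The last band, silver, is the tolerance band.
Silver corresponds to ±10%.

±10%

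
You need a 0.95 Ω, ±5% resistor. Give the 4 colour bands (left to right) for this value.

0.95 Ω = 95 × 10^-2.
9 → white
5 → green
Multiplier 10^-2 → silver.
±5% tolerance → gold.

white, green, silver, gold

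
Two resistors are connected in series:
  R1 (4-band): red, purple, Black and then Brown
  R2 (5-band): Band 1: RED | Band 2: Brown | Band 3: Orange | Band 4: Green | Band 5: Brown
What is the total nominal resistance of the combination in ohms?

R1: red, violet → 27; black ×1 → 27 Ω.
R2: red, brown, orange → 213; green ×10^5 → 21300000 Ω.
Series: 27 + 21300000 = 21300027 Ω.

21300027 Ω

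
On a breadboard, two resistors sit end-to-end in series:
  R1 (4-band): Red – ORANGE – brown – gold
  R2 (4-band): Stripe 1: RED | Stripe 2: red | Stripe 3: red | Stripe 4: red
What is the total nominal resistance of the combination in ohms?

R1: red, orange → 23; brown ×10 → 230 Ω.
R2: red, red → 22; red ×10^2 → 2200 Ω.
Series: 230 + 2200 = 2430 Ω.

2430 Ω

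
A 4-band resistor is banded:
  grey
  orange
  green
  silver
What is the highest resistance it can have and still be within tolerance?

Grey → 8 (first significant figure)
Orange → 3 (second significant figure)
Green → ×10^5 multiplier
Silver → ±10% tolerance
83 × 100000 = 8300000 Ω
Highest = 8300000 × (1 + 10/100) = 9130000 Ω.

9130000 Ω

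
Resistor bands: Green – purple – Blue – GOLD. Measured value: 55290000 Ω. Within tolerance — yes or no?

yes

Green → 5 (first significant figure)
Violet → 7 (second significant figure)
Blue → ×10^6 multiplier
Gold → ±5% tolerance
57 × 1000000 = 57000000 Ω
Allowed range: 54150000 Ω to 59850000 Ω.
55290000 Ω lies inside that range.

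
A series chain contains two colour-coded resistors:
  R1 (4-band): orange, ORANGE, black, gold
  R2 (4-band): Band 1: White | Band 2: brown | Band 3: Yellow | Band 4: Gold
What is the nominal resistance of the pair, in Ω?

910033 Ω

R1: orange, orange → 33; black ×1 → 33 Ω.
R2: white, brown → 91; yellow ×10^4 → 910000 Ω.
Series: 33 + 910000 = 910033 Ω.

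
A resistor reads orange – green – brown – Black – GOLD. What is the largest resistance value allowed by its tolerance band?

368.55 Ω

Orange → 3 (first significant figure)
Green → 5 (second significant figure)
Brown → 1 (third significant figure)
Black → ×1 multiplier
Gold → ±5% tolerance
351 × 1 = 351 Ω
Largest = 351 × (1 + 5/100) = 368.55 Ω.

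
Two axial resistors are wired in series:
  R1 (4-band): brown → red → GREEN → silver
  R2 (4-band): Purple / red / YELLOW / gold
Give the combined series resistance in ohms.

1920000 Ω

R1: brown, red → 12; green ×10^5 → 1200000 Ω.
R2: violet, red → 72; yellow ×10^4 → 720000 Ω.
Series: 1200000 + 720000 = 1920000 Ω.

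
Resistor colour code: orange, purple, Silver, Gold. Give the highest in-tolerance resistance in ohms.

0.3885 Ω

Orange → 3 (first significant figure)
Violet → 7 (second significant figure)
Silver → ×0.01 multiplier
Gold → ±5% tolerance
37 × 0.01 = 0.37 Ω
Highest = 0.37 × (1 + 5/100) = 0.3885 Ω.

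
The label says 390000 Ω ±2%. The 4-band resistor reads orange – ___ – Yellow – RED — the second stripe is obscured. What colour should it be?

white

390000 Ω = 39 × 10^4.
The second band gives digit 9 of the significand, and 9 is white.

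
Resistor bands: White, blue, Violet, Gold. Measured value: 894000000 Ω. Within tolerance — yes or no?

no

White → 9 (first significant figure)
Blue → 6 (second significant figure)
Violet → ×10^7 multiplier
Gold → ±5% tolerance
96 × 10000000 = 960000000 Ω
Allowed range: 912000000 Ω to 1008000000 Ω.
894000000 Ω lies outside that range.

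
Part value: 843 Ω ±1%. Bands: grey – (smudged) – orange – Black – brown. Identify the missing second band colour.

yellow

843 Ω = 843 × 10^0.
The second band gives digit 4 of the significand, and 4 is yellow.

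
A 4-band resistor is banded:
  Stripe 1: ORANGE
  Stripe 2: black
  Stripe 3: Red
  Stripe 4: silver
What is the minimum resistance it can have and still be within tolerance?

2700 Ω

Orange → 3 (first significant figure)
Black → 0 (second significant figure)
Red → ×10^2 multiplier
Silver → ±10% tolerance
30 × 100 = 3000 Ω
Minimum = 3000 × (1 − 10/100) = 2700 Ω.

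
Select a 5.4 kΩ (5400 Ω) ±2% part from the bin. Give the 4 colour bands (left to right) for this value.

5400 Ω = 54 × 10^2.
5 → green
4 → yellow
Multiplier 10^2 → red.
±2% tolerance → red.

green, yellow, red, red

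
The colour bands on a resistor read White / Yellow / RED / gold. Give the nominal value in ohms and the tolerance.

White → 9 (first significant figure)
Yellow → 4 (second significant figure)
Red → ×10^2 multiplier
Gold → ±5% tolerance
94 × 100 = 9400 Ω

9400 Ω ±5%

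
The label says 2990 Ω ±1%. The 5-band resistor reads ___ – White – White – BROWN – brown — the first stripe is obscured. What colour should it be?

red

2990 Ω = 299 × 10^1.
The first band gives digit 2 of the significand, and 2 is red.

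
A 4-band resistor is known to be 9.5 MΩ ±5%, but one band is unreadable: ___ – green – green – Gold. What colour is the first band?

9500000 Ω = 95 × 10^5.
The first band gives digit 9 of the significand, and 9 is white.

white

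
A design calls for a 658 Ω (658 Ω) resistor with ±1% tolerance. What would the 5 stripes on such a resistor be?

blue, green, grey, black, brown

658 Ω = 658 × 10^0.
6 → blue
5 → green
8 → grey
Multiplier 10^0 → black.
±1% tolerance → brown.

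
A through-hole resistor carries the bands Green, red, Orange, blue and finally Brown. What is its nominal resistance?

523000000 Ω

Green → 5 (first significant figure)
Red → 2 (second significant figure)
Orange → 3 (third significant figure)
Blue → ×10^6 multiplier
523 × 1000000 = 523000000 Ω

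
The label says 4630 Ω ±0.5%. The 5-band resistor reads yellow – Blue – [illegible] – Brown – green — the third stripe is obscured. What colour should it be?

4630 Ω = 463 × 10^1.
The third band gives digit 3 of the significand, and 3 is orange.

orange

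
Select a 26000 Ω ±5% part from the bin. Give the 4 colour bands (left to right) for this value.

26000 Ω = 26 × 10^3.
2 → red
6 → blue
Multiplier 10^3 → orange.
±5% tolerance → gold.

red, blue, orange, gold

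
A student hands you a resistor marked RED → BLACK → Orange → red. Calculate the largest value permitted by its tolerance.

20400 Ω

Red → 2 (first significant figure)
Black → 0 (second significant figure)
Orange → ×10^3 multiplier
Red → ±2% tolerance
20 × 1000 = 20000 Ω
Largest = 20000 × (1 + 2/100) = 20400 Ω.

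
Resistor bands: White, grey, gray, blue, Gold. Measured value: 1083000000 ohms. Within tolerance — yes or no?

no

White → 9 (first significant figure)
Grey → 8 (second significant figure)
Grey → 8 (third significant figure)
Blue → ×10^6 multiplier
Gold → ±5% tolerance
988 × 1000000 = 988000000 Ω
Allowed range: 938600000 Ω to 1037400000 Ω.
1083000000 ohms lies outside that range.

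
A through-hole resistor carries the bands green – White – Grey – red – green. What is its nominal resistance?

Green → 5 (first significant figure)
White → 9 (second significant figure)
Grey → 8 (third significant figure)
Red → ×10^2 multiplier
598 × 100 = 59800 Ω

59800 Ω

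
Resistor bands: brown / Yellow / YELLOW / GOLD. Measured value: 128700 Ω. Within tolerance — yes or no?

Brown → 1 (first significant figure)
Yellow → 4 (second significant figure)
Yellow → ×10^4 multiplier
Gold → ±5% tolerance
14 × 10000 = 140000 Ω
Allowed range: 133000 Ω to 147000 Ω.
128700 Ω lies outside that range.

no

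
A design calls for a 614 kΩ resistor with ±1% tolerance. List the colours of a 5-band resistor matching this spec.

614000 Ω = 614 × 10^3.
6 → blue
1 → brown
4 → yellow
Multiplier 10^3 → orange.
±1% tolerance → brown.

blue, brown, yellow, orange, brown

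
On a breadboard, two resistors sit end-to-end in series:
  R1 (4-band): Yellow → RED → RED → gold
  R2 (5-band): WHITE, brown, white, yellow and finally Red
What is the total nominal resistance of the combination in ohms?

9194200 Ω

R1: yellow, red → 42; red ×10^2 → 4200 Ω.
R2: white, brown, white → 919; yellow ×10^4 → 9190000 Ω.
Series: 4200 + 9190000 = 9194200 Ω.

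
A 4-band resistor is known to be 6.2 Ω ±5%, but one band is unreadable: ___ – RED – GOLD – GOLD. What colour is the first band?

6.2 Ω = 62 × 10^-1.
The first band gives digit 6 of the significand, and 6 is blue.

blue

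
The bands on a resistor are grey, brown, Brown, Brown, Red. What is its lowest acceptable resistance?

7947.8 Ω

Grey → 8 (first significant figure)
Brown → 1 (second significant figure)
Brown → 1 (third significant figure)
Brown → ×10 multiplier
Red → ±2% tolerance
811 × 10 = 8110 Ω
Lowest = 8110 × (1 − 2/100) = 7947.8 Ω.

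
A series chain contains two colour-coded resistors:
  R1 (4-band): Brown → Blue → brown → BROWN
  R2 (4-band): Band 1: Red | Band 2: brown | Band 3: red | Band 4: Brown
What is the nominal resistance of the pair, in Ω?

R1: brown, blue → 16; brown ×10 → 160 Ω.
R2: red, brown → 21; red ×10^2 → 2100 Ω.
Series: 160 + 2100 = 2260 Ω.

2260 Ω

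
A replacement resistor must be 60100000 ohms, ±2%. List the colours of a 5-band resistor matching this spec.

60100000 Ω = 601 × 10^5.
6 → blue
0 → black
1 → brown
Multiplier 10^5 → green.
±2% tolerance → red.

blue, black, brown, green, red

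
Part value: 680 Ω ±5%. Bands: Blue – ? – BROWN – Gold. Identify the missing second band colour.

680 Ω = 68 × 10^1.
The second band gives digit 8 of the significand, and 8 is grey.

grey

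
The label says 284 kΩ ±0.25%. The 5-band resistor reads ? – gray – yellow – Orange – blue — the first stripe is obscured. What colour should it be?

red

284000 Ω = 284 × 10^3.
The first band gives digit 2 of the significand, and 2 is red.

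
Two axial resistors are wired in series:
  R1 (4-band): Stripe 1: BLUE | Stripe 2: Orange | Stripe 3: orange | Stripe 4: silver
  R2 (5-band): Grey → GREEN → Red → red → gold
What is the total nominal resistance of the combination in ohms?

R1: blue, orange → 63; orange ×10^3 → 63000 Ω.
R2: grey, green, red → 852; red ×10^2 → 85200 Ω.
Series: 63000 + 85200 = 148200 Ω.

148200 Ω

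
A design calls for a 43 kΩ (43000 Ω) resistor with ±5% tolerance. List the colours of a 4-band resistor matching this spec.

43000 Ω = 43 × 10^3.
4 → yellow
3 → orange
Multiplier 10^3 → orange.
±5% tolerance → gold.

yellow, orange, orange, gold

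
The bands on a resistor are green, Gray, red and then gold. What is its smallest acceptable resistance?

5510 Ω

Green → 5 (first significant figure)
Grey → 8 (second significant figure)
Red → ×10^2 multiplier
Gold → ±5% tolerance
58 × 100 = 5800 Ω
Smallest = 5800 × (1 − 5/100) = 5510 Ω.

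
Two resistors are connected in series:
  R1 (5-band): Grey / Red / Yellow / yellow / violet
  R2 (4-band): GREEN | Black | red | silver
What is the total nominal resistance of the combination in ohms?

8245000 Ω

R1: grey, red, yellow → 824; yellow ×10^4 → 8240000 Ω.
R2: green, black → 50; red ×10^2 → 5000 Ω.
Series: 8240000 + 5000 = 8245000 Ω.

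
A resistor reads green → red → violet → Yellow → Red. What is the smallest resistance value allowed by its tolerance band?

5164600 Ω

Green → 5 (first significant figure)
Red → 2 (second significant figure)
Violet → 7 (third significant figure)
Yellow → ×10^4 multiplier
Red → ±2% tolerance
527 × 10000 = 5270000 Ω
Smallest = 5270000 × (1 − 2/100) = 5164600 Ω.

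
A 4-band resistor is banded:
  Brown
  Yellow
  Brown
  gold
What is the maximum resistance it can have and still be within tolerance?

Brown → 1 (first significant figure)
Yellow → 4 (second significant figure)
Brown → ×10 multiplier
Gold → ±5% tolerance
14 × 10 = 140 Ω
Maximum = 140 × (1 + 5/100) = 147 Ω.

147 Ω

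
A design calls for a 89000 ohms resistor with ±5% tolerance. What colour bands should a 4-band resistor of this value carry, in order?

89000 Ω = 89 × 10^3.
8 → grey
9 → white
Multiplier 10^3 → orange.
±5% tolerance → gold.

grey, white, orange, gold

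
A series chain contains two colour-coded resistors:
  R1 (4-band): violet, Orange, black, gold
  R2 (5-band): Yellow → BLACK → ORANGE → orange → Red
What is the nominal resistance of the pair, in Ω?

R1: violet, orange → 73; black ×1 → 73 Ω.
R2: yellow, black, orange → 403; orange ×10^3 → 403000 Ω.
Series: 73 + 403000 = 403073 Ω.

403073 Ω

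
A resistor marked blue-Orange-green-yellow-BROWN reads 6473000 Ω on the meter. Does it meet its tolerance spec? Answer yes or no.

Blue → 6 (first significant figure)
Orange → 3 (second significant figure)
Green → 5 (third significant figure)
Yellow → ×10^4 multiplier
Brown → ±1% tolerance
635 × 10000 = 6350000 Ω
Allowed range: 6286500 Ω to 6413500 Ω.
6473000 Ω lies outside that range.

no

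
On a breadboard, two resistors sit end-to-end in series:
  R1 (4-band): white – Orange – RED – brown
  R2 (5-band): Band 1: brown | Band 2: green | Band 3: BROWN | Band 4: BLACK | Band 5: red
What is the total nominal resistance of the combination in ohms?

R1: white, orange → 93; red ×10^2 → 9300 Ω.
R2: brown, green, brown → 151; black ×1 → 151 Ω.
Series: 9300 + 151 = 9451 Ω.

9451 Ω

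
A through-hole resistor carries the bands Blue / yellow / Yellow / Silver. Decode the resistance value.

Blue → 6 (first significant figure)
Yellow → 4 (second significant figure)
Yellow → ×10^4 multiplier
64 × 10000 = 640000 Ω

640000 Ω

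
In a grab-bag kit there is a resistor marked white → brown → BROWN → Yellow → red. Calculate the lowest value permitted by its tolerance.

8927800 Ω

White → 9 (first significant figure)
Brown → 1 (second significant figure)
Brown → 1 (third significant figure)
Yellow → ×10^4 multiplier
Red → ±2% tolerance
911 × 10000 = 9110000 Ω
Lowest = 9110000 × (1 − 2/100) = 8927800 Ω.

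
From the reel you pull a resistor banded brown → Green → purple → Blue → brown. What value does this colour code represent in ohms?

Brown → 1 (first significant figure)
Green → 5 (second significant figure)
Violet → 7 (third significant figure)
Blue → ×10^6 multiplier
157 × 1000000 = 157000000 Ω

157000000 Ω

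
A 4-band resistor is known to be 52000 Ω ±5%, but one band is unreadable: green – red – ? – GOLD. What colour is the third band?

orange

52000 Ω = 52 × 10^3.
The third band is the multiplier, 10^3, which is orange.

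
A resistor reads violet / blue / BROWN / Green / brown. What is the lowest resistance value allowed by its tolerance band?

75339000 Ω

Violet → 7 (first significant figure)
Blue → 6 (second significant figure)
Brown → 1 (third significant figure)
Green → ×10^5 multiplier
Brown → ±1% tolerance
761 × 100000 = 76100000 Ω
Lowest = 76100000 × (1 − 1/100) = 75339000 Ω.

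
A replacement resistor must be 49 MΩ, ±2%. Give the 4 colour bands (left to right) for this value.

49000000 Ω = 49 × 10^6.
4 → yellow
9 → white
Multiplier 10^6 → blue.
±2% tolerance → red.

yellow, white, blue, red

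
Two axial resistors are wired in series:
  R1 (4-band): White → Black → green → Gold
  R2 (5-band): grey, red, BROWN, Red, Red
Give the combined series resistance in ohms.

R1: white, black → 90; green ×10^5 → 9000000 Ω.
R2: grey, red, brown → 821; red ×10^2 → 82100 Ω.
Series: 9000000 + 82100 = 9082100 Ω.

9082100 Ω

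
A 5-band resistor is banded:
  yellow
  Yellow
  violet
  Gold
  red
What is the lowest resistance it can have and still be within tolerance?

Yellow → 4 (first significant figure)
Yellow → 4 (second significant figure)
Violet → 7 (third significant figure)
Gold → ×0.1 multiplier
Red → ±2% tolerance
447 × 0.1 = 44.7 Ω
Lowest = 44.7 × (1 − 2/100) = 43.806 Ω.

43.806 Ω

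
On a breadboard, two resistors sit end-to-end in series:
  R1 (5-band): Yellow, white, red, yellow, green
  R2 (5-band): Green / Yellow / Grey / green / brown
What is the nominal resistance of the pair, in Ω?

R1: yellow, white, red → 492; yellow ×10^4 → 4920000 Ω.
R2: green, yellow, grey → 548; green ×10^5 → 54800000 Ω.
Series: 4920000 + 54800000 = 59720000 Ω.

59720000 Ω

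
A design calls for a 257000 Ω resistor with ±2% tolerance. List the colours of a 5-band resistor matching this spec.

257000 Ω = 257 × 10^3.
2 → red
5 → green
7 → violet
Multiplier 10^3 → orange.
±2% tolerance → red.

red, green, violet, orange, red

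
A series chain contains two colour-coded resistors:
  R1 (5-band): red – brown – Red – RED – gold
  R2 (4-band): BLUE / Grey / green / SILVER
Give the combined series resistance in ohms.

6821200 Ω

R1: red, brown, red → 212; red ×10^2 → 21200 Ω.
R2: blue, grey → 68; green ×10^5 → 6800000 Ω.
Series: 21200 + 6800000 = 6821200 Ω.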